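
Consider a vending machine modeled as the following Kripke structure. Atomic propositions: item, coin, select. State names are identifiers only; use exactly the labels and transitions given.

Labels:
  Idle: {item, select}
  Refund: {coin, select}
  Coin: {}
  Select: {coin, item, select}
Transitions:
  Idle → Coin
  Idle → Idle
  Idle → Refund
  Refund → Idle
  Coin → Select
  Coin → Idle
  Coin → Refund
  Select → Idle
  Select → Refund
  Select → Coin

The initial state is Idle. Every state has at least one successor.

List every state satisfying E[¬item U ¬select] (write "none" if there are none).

States satisfying ¬item: {Refund, Coin}.
States satisfying ¬select: {Coin}.
States satisfying E[¬item U ¬select]: {Coin}.

{Coin}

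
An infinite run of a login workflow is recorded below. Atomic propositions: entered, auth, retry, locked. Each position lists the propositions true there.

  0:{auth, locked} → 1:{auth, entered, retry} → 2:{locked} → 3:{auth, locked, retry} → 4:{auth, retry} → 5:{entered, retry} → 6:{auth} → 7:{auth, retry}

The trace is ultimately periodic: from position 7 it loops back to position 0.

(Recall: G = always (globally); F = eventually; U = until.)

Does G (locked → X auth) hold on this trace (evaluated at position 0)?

locked → X auth holds at every position 0..7, and those are all positions ever visited, so G (locked → X auth) holds.
Positions where locked holds: 0, 2, 3.
Check X auth at each: 0→ok, 2→ok, 3→ok.

Satisfied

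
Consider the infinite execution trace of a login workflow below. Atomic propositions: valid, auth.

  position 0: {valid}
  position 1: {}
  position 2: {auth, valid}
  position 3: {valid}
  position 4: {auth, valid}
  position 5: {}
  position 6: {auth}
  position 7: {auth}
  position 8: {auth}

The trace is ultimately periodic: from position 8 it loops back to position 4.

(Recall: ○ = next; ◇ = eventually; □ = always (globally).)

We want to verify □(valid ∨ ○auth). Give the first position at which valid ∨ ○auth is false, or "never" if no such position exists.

valid ∨ ○auth holds at every position 0..8, and those are all the positions the trace ever visits, so the invariant □(valid ∨ ○auth) is never violated.

never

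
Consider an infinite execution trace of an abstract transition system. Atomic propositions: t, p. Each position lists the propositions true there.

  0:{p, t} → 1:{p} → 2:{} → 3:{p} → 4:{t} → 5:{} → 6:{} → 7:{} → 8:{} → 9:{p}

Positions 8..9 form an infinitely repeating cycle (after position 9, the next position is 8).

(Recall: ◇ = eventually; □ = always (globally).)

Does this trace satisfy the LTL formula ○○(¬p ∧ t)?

The position after 0 is 1; ○(¬p ∧ t) is false there.

Violated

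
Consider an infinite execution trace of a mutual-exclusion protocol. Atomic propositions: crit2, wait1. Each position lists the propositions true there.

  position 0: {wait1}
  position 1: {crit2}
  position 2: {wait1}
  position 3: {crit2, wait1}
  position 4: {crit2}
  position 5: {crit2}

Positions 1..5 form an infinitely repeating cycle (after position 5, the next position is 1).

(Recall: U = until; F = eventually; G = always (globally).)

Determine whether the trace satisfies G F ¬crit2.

Holds

F ¬crit2 holds at every position 0..5, and those are all positions ever visited, so G F ¬crit2 holds.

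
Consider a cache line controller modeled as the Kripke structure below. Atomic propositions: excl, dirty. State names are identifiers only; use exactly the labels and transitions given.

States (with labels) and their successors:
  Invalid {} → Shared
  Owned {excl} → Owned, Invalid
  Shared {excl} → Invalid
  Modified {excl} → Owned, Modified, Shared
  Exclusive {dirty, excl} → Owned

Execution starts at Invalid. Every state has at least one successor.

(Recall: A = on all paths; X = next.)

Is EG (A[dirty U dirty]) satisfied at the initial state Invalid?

States satisfying A[dirty U dirty]: {Exclusive}.
States satisfying EG (A[dirty U dirty]): ∅.
No suitable path/successor from Invalid witnesses the formula.
Invalid ∉ Sat(EG (A[dirty U dirty])).

Violated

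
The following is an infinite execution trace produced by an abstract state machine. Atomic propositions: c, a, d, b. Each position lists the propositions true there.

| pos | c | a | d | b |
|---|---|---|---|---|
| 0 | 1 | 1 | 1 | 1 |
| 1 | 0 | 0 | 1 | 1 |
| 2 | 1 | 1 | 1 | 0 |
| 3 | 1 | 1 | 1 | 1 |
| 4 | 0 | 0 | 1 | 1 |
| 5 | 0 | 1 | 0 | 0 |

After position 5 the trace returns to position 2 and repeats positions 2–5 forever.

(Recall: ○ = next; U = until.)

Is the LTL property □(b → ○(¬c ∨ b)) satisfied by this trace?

Violated

b → ○(¬c ∨ b) must hold at every position from 0 onward. It fails at position 1, so □(b → ○(¬c ∨ b)) is false.
Positions where b holds: 0, 1, 3, 4.
Check ○(¬c ∨ b) at each: 0→ok, 1→fails, 3→ok, 4→ok.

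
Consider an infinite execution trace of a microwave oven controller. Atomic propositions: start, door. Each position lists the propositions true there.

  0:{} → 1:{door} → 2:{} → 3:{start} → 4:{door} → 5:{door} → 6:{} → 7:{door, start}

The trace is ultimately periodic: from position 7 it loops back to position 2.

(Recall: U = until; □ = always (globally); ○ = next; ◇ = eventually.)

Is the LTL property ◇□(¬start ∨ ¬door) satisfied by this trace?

No

□(¬start ∨ ¬door) is false at every position 0..7, so it never becomes true and ◇□(¬start ∨ ¬door) fails.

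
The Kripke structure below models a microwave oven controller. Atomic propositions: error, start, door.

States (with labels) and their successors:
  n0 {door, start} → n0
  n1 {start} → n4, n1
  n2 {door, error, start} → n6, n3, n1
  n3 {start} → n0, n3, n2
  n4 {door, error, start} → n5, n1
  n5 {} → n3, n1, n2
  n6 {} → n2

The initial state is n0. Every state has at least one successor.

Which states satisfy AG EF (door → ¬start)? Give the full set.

none

States satisfying EF (door → ¬start): {n1, n2, n3, n4, n5, n6}.
States satisfying AG EF (door → ¬start): ∅.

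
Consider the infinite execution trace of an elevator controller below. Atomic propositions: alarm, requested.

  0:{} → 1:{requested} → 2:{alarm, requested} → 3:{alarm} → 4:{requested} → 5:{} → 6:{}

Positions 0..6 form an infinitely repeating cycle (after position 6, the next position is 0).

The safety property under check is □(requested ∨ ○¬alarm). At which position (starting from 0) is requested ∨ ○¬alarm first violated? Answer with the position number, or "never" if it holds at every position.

never

requested ∨ ○¬alarm holds at every position 0..6, and those are all the positions the trace ever visits, so the invariant □(requested ∨ ○¬alarm) is never violated.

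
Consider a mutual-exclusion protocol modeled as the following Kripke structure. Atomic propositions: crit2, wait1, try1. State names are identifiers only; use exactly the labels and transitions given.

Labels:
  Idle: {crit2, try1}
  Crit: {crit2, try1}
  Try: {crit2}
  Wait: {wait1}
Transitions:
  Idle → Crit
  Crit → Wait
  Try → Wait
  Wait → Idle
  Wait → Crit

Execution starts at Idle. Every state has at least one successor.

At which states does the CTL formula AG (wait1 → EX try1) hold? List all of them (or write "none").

{Idle, Crit, Try, Wait}

States satisfying wait1 → EX try1: {Idle, Crit, Try, Wait}.
States satisfying AG (wait1 → EX try1): {Idle, Crit, Try, Wait}.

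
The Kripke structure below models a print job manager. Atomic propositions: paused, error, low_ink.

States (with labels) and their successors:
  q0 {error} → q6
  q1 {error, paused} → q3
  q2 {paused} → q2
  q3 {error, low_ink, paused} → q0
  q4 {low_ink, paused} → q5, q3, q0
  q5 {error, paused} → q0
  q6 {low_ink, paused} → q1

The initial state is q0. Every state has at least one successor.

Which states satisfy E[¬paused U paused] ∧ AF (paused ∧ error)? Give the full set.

States satisfying ¬paused: {q0}.
States satisfying paused: {q1, q2, q3, q4, q5, q6}.
States satisfying E[¬paused U paused]: {q0, q1, q2, q3, q4, q5, q6}.
States satisfying paused ∧ error: {q1, q3, q5}.
States satisfying AF (paused ∧ error): {q0, q1, q3, q4, q5, q6}.
States satisfying E[¬paused U paused] ∧ AF (paused ∧ error): {q0, q1, q3, q4, q5, q6}.

{q0, q1, q3, q4, q5, q6}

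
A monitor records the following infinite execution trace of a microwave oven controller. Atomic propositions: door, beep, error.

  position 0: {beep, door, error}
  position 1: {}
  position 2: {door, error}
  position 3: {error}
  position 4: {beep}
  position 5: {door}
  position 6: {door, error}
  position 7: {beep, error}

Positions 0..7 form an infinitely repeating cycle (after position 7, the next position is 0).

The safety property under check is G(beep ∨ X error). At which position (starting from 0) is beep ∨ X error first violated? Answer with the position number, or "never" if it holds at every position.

3

Check beep ∨ X error at each position in order: 0 ✓, 1 ✓, 2 ✓.
At position 3 the labels are {error} and the next position 4 has {beep}, so beep ∨ X error is false there. This is the first violation.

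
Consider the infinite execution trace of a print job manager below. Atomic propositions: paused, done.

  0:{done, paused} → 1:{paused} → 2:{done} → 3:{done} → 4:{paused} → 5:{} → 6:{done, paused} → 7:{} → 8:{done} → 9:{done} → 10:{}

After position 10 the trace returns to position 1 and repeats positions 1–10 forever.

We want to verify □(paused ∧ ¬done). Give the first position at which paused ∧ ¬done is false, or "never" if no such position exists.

At position 0 the labels are {done, paused}, so paused ∧ ¬done is false there. This is the first violation.

0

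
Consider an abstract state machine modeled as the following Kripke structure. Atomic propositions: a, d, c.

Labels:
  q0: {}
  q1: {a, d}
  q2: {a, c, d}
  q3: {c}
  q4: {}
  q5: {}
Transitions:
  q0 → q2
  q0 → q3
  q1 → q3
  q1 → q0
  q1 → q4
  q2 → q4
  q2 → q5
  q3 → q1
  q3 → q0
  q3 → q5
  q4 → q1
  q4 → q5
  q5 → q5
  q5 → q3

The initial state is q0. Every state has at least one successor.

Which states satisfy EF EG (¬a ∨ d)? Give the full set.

States satisfying EG (¬a ∨ d): {q0, q1, q2, q3, q4, q5}.
States satisfying EF EG (¬a ∨ d): {q0, q1, q2, q3, q4, q5}.

{q0, q1, q2, q3, q4, q5}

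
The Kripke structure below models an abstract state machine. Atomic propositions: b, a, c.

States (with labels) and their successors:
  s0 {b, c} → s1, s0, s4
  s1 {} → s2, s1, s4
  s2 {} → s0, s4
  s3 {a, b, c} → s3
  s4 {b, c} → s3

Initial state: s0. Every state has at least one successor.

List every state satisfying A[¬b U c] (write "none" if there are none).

States satisfying ¬b: {s1, s2}.
States satisfying c: {s0, s3, s4}.
States satisfying A[¬b U c]: {s0, s2, s3, s4}.

{s0, s2, s3, s4}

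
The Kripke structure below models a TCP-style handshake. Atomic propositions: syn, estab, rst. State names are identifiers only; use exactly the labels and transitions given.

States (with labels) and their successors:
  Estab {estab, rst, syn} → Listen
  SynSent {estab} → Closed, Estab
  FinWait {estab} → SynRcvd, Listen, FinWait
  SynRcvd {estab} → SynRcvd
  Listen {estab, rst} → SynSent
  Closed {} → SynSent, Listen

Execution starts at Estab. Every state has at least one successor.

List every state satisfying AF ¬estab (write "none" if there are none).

{Closed}

States satisfying ¬estab: {Closed}.
States satisfying AF ¬estab: {Closed}.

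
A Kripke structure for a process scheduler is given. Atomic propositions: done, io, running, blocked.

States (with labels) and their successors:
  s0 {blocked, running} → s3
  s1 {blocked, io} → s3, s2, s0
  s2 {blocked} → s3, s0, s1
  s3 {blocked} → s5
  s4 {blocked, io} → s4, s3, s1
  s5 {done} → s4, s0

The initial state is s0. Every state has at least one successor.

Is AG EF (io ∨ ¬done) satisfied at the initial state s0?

States satisfying EF (io ∨ ¬done): {s0, s1, s2, s3, s4, s5}.
States satisfying AG EF (io ∨ ¬done): {s0, s1, s2, s3, s4, s5}.
Every state reachable from s0 satisfies EF (io ∨ ¬done).
s0 ∈ Sat(AG EF (io ∨ ¬done)).

Holds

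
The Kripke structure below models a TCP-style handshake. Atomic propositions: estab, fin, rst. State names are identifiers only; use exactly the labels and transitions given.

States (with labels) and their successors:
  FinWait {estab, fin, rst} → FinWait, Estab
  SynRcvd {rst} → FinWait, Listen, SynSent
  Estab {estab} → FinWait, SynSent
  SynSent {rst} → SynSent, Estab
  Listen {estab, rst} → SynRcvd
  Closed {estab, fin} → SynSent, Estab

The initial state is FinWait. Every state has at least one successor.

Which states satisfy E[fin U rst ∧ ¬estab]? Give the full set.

{SynRcvd, SynSent, Closed}

States satisfying fin: {FinWait, Closed}.
States satisfying rst ∧ ¬estab: {SynRcvd, SynSent}.
States satisfying E[fin U rst ∧ ¬estab]: {SynRcvd, SynSent, Closed}.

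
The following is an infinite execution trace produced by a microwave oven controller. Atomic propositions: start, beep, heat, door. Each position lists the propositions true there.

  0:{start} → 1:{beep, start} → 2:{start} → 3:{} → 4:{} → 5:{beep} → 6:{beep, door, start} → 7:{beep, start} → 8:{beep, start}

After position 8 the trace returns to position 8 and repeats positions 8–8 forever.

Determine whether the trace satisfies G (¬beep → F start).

Satisfied

¬beep → F start holds at every position 0..8, and those are all positions ever visited, so G (¬beep → F start) holds.
Positions where ¬beep holds: 0, 2, 3, 4.
Check F start at each: 0→ok, 2→ok, 3→ok, 4→ok.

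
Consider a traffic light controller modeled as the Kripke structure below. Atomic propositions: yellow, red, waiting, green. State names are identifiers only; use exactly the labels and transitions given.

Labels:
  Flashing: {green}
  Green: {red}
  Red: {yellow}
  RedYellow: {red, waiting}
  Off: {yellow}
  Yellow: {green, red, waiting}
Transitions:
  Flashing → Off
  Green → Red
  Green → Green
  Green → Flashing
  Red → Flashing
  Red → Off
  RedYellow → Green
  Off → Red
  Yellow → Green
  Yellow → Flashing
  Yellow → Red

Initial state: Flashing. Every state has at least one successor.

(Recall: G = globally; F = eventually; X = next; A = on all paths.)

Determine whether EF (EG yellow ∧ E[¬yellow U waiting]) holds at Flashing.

States satisfying EG yellow ∧ E[¬yellow U waiting]: ∅.
States satisfying EF (EG yellow ∧ E[¬yellow U waiting]): ∅.
No suitable path/successor from Flashing witnesses the formula.
Flashing ∉ Sat(EF (EG yellow ∧ E[¬yellow U waiting])).

Does not hold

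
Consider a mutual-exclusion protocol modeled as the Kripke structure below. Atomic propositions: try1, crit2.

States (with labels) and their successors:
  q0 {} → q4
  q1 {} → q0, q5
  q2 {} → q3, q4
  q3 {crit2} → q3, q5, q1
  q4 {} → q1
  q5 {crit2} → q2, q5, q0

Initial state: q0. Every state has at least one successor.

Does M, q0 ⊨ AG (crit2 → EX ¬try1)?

States satisfying crit2 → EX ¬try1: {q0, q1, q2, q3, q4, q5}.
States satisfying AG (crit2 → EX ¬try1): {q0, q1, q2, q3, q4, q5}.
Every state reachable from q0 satisfies crit2 → EX ¬try1.
q0 ∈ Sat(AG (crit2 → EX ¬try1)).

Holds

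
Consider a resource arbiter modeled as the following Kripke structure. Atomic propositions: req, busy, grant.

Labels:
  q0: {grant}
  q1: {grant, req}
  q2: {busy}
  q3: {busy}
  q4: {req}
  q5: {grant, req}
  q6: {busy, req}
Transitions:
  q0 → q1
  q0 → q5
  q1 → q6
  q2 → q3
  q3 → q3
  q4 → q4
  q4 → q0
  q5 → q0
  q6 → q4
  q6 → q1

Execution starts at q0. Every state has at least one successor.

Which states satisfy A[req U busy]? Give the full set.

{q1, q2, q3, q6}

States satisfying req: {q1, q4, q5, q6}.
States satisfying busy: {q2, q3, q6}.
States satisfying A[req U busy]: {q1, q2, q3, q6}.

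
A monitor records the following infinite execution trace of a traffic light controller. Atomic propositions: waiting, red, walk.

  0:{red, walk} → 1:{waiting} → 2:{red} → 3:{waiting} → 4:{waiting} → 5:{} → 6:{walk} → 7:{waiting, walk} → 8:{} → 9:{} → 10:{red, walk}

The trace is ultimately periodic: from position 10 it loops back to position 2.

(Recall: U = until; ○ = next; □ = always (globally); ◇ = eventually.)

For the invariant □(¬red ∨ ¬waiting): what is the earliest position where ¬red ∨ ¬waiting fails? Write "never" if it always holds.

¬red ∨ ¬waiting holds at every position 0..10, and those are all the positions the trace ever visits, so the invariant □(¬red ∨ ¬waiting) is never violated.

never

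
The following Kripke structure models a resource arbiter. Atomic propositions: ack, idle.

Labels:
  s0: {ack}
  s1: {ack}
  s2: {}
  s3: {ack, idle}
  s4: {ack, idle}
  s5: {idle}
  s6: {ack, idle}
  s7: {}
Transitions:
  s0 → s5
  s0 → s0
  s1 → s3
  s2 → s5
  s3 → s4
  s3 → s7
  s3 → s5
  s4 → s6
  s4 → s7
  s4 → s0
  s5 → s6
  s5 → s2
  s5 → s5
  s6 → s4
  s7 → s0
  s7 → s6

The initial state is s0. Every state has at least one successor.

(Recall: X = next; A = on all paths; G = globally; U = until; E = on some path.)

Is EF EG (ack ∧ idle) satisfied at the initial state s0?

States satisfying EG (ack ∧ idle): {s3, s4, s6}.
States satisfying EF EG (ack ∧ idle): {s0, s1, s2, s3, s4, s5, s6, s7}.
Some path from s0 reaches a state where EG (ack ∧ idle) holds.
s0 ∈ Sat(EF EG (ack ∧ idle)).

Holds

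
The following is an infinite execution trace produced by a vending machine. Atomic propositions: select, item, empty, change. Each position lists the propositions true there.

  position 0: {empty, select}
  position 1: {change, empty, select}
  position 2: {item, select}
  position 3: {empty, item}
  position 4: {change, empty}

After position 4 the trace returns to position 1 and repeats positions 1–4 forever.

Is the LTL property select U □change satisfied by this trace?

No

Walking from position 0: at position 3, □change has not yet held and select fails, so select U □change is false.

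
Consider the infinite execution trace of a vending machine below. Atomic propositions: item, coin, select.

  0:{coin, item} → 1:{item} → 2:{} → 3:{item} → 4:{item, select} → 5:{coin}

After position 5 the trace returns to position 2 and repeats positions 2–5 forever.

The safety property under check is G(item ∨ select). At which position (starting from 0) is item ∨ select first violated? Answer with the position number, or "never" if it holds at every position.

Check item ∨ select at each position in order: 0 ✓, 1 ✓.
At position 2 the labels are {}, so item ∨ select is false there. This is the first violation.

2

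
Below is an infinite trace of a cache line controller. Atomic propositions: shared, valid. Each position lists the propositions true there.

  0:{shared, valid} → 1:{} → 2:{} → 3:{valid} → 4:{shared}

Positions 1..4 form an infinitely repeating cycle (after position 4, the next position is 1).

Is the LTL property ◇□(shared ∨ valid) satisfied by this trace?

□(shared ∨ valid) is false at every position 0..4, so it never becomes true and ◇□(shared ∨ valid) fails.

Does not hold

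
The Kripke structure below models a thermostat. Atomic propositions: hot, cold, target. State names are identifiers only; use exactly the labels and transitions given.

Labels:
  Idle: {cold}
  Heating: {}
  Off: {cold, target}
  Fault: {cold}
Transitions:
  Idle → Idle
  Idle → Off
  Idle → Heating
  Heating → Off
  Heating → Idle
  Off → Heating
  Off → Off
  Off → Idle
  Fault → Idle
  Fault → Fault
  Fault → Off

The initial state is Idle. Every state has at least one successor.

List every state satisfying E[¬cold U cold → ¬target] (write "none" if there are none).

{Idle, Heating, Fault}

States satisfying ¬cold: {Heating}.
States satisfying cold → ¬target: {Idle, Heating, Fault}.
States satisfying E[¬cold U cold → ¬target]: {Idle, Heating, Fault}.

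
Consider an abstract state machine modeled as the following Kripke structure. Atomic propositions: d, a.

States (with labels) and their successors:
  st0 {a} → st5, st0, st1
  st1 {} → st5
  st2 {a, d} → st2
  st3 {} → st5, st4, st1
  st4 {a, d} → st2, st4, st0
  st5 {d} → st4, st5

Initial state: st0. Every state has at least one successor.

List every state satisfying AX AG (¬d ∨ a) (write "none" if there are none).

{st2}

States satisfying AG (¬d ∨ a): {st2}.
States satisfying AX AG (¬d ∨ a): {st2}.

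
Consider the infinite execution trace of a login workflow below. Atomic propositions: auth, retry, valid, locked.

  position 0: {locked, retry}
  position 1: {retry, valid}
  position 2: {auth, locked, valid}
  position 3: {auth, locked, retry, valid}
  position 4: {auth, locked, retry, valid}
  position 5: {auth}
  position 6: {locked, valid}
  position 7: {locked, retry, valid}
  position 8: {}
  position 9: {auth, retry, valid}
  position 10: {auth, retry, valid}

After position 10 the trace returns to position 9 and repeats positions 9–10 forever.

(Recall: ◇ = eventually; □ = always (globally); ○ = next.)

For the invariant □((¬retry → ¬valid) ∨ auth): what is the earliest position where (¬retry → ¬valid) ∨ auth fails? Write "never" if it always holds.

Check (¬retry → ¬valid) ∨ auth at each position in order: 0 ✓, 1 ✓, 2 ✓, 3 ✓, 4 ✓, 5 ✓.
At position 6 the labels are {locked, valid}, so (¬retry → ¬valid) ∨ auth is false there. This is the first violation.

6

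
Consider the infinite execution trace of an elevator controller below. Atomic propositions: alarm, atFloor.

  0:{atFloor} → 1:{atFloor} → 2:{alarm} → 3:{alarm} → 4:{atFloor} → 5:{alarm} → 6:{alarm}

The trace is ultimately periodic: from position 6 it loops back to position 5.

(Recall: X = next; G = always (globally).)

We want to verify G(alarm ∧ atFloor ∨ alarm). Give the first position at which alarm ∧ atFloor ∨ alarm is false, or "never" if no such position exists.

At position 0 the labels are {atFloor}, so alarm ∧ atFloor ∨ alarm is false there. This is the first violation.

0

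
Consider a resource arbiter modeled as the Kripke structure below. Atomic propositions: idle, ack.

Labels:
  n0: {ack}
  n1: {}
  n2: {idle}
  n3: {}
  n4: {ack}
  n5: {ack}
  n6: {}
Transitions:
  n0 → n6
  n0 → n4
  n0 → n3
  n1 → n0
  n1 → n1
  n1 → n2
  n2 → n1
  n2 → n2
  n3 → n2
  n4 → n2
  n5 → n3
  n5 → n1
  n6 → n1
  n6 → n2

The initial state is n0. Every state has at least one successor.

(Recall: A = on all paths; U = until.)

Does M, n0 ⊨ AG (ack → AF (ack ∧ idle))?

Does not hold

States satisfying ack → AF (ack ∧ idle): {n1, n2, n3, n6}.
States satisfying AG (ack → AF (ack ∧ idle)): ∅.
n0 is reachable from n0 and violates ack → AF (ack ∧ idle), so AG fails at n0.
n0 ∉ Sat(AG (ack → AF (ack ∧ idle))).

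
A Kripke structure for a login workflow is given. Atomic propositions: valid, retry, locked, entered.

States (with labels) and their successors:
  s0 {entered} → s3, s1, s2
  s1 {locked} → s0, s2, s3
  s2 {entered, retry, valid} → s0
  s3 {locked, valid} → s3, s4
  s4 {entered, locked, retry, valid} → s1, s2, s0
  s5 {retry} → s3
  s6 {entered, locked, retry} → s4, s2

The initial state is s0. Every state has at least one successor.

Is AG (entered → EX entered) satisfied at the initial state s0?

Yes

States satisfying entered → EX entered: {s0, s1, s2, s3, s4, s5, s6}.
States satisfying AG (entered → EX entered): {s0, s1, s2, s3, s4, s5, s6}.
Every state reachable from s0 satisfies entered → EX entered.
s0 ∈ Sat(AG (entered → EX entered)).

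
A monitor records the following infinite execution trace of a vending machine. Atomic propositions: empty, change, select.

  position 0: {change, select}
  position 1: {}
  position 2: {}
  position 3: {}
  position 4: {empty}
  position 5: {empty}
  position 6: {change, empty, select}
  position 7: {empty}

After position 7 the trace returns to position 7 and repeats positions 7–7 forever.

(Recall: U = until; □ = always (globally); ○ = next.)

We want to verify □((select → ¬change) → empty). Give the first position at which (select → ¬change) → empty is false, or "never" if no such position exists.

1

Check (select → ¬change) → empty at each position in order: 0 ✓.
At position 1 the labels are {}, so (select → ¬change) → empty is false there. This is the first violation.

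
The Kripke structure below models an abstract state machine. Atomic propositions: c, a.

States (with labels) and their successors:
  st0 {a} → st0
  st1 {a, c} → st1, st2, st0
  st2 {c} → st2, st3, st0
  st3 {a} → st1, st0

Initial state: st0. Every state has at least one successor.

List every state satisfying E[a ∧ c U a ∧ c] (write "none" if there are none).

States satisfying a ∧ c: {st1}.
States satisfying E[a ∧ c U a ∧ c]: {st1}.

{st1}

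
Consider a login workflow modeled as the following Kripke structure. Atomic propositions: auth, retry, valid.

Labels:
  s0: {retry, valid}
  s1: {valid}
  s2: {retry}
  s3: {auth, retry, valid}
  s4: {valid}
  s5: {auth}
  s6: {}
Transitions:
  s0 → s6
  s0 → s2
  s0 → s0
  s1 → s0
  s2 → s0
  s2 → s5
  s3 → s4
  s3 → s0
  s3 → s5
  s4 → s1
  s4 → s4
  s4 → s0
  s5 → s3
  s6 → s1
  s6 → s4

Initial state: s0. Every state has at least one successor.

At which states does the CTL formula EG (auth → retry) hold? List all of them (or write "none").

States satisfying auth → retry: {s0, s1, s2, s3, s4, s6}.
States satisfying EG (auth → retry): {s0, s1, s2, s3, s4, s6}.

{s0, s1, s2, s3, s4, s6}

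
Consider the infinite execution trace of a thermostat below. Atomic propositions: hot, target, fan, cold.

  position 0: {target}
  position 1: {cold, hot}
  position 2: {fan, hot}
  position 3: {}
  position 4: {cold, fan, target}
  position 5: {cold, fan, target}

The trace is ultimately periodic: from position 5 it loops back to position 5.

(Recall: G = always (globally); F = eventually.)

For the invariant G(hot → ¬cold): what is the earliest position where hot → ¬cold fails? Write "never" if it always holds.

Check hot → ¬cold at each position in order: 0 ✓.
At position 1 the labels are {cold, hot}, so hot → ¬cold is false there. This is the first violation.

1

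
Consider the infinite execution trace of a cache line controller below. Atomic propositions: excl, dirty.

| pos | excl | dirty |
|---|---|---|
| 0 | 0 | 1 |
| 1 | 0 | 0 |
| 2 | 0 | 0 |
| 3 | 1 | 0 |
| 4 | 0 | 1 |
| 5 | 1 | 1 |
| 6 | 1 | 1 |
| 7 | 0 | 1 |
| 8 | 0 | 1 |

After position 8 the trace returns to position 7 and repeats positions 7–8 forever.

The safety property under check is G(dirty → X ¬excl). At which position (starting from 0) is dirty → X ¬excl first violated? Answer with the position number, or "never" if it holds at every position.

Check dirty → X ¬excl at each position in order: 0 ✓, 1 ✓, 2 ✓, 3 ✓.
At position 4 the labels are {dirty} and the next position 5 has {dirty, excl}, so dirty → X ¬excl is false there. This is the first violation.

4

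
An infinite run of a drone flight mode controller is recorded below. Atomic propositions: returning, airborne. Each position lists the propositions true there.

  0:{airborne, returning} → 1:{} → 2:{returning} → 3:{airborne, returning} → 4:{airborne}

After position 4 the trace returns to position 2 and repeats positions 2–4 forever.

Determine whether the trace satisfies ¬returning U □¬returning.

Walking from position 0: at position 0, □¬returning has not yet held and ¬returning fails, so ¬returning U □¬returning is false.

No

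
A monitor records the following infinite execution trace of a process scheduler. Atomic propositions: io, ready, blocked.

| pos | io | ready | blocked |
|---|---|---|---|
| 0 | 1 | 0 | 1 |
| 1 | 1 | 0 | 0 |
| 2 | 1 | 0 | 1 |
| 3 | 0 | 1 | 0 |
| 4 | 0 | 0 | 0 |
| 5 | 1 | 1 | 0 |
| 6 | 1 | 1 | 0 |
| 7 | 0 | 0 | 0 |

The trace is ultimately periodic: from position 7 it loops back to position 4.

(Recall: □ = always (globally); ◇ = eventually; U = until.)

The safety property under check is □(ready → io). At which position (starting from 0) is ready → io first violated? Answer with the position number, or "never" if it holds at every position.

Check ready → io at each position in order: 0 ✓, 1 ✓, 2 ✓.
At position 3 the labels are {ready}, so ready → io is false there. This is the first violation.

3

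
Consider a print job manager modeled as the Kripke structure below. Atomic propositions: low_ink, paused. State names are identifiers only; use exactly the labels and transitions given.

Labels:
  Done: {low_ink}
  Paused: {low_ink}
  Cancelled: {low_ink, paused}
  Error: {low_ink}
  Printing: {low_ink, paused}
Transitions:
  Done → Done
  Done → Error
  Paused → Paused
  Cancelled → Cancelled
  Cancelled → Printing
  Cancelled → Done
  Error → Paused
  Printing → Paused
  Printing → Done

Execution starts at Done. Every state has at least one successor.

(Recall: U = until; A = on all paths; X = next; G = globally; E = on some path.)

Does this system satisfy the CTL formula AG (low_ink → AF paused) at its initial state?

States satisfying low_ink → AF paused: {Cancelled, Printing}.
States satisfying AG (low_ink → AF paused): ∅.
Done is reachable from Done and violates low_ink → AF paused, so AG fails at Done.
Done ∉ Sat(AG (low_ink → AF paused)).

Violated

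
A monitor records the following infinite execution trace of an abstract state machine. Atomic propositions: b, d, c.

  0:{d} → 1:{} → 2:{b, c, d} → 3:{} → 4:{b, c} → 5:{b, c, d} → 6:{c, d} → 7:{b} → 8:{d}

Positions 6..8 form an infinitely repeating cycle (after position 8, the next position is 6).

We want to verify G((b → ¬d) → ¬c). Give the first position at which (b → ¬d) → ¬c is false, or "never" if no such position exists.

4

Check (b → ¬d) → ¬c at each position in order: 0 ✓, 1 ✓, 2 ✓, 3 ✓.
At position 4 the labels are {b, c}, so (b → ¬d) → ¬c is false there. This is the first violation.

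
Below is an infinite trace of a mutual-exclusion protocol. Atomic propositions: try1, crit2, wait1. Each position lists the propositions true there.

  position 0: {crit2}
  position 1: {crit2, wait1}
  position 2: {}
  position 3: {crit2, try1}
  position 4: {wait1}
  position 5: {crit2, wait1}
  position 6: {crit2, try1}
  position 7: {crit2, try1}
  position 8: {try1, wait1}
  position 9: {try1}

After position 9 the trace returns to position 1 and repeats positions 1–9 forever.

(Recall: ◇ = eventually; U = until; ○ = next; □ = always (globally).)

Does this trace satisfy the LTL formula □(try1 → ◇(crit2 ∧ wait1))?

Yes

try1 → ◇(crit2 ∧ wait1) holds at every position 0..9, and those are all positions ever visited, so □(try1 → ◇(crit2 ∧ wait1)) holds.
Positions where try1 holds: 3, 6, 7, 8, 9.
Check ◇(crit2 ∧ wait1) at each: 3→ok, 6→ok, 7→ok, 8→ok, 9→ok.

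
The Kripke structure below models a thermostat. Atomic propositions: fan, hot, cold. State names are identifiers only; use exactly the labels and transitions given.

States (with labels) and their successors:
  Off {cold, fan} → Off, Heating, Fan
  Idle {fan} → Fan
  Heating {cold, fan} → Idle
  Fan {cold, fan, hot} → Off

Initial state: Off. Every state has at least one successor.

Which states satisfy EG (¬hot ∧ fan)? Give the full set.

{Off}

States satisfying ¬hot ∧ fan: {Off, Idle, Heating}.
States satisfying EG (¬hot ∧ fan): {Off}.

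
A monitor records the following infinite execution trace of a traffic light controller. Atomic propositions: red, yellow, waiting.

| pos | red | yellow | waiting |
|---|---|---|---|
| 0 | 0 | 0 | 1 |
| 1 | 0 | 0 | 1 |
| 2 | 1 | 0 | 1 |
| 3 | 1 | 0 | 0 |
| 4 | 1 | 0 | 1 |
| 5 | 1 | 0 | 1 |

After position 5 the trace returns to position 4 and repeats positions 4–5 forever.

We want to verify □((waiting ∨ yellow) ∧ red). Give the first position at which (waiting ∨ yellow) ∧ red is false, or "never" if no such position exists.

0

At position 0 the labels are {waiting}, so (waiting ∨ yellow) ∧ red is false there. This is the first violation.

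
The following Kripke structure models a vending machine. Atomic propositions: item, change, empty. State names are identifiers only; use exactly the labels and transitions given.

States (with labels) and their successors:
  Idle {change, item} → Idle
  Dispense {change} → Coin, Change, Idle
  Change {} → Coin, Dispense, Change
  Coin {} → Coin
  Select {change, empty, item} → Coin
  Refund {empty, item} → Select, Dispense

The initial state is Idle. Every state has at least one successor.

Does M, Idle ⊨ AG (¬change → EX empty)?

States satisfying ¬change → EX empty: {Idle, Dispense, Select, Refund}.
States satisfying AG (¬change → EX empty): {Idle}.
Every state reachable from Idle satisfies ¬change → EX empty.
Idle ∈ Sat(AG (¬change → EX empty)).

Satisfied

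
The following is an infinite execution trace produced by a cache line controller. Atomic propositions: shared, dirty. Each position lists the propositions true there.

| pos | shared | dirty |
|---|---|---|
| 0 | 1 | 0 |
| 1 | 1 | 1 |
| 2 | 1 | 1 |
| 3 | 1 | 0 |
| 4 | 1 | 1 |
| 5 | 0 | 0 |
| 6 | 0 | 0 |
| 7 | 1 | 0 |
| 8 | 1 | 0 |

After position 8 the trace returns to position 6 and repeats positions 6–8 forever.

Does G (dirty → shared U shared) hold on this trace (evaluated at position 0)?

dirty → shared U shared holds at every position 0..8, and those are all positions ever visited, so G (dirty → shared U shared) holds.
Positions where dirty holds: 1, 2, 4.
Check shared U shared at each: 1→ok, 2→ok, 4→ok.

Yes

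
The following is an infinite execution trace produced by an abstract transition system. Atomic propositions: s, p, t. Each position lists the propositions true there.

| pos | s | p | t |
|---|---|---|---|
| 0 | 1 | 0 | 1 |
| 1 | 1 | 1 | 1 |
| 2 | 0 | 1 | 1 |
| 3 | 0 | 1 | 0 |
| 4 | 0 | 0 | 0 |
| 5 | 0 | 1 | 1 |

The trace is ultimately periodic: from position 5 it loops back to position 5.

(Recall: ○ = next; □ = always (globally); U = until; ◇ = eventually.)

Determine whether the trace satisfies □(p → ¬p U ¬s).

p → ¬p U ¬s must hold at every position from 0 onward. It fails at position 1, so □(p → ¬p U ¬s) is false.
Positions where p holds: 1, 2, 3, 5.
Check ¬p U ¬s at each: 1→fails, 2→ok, 3→ok, 5→ok.

Does not hold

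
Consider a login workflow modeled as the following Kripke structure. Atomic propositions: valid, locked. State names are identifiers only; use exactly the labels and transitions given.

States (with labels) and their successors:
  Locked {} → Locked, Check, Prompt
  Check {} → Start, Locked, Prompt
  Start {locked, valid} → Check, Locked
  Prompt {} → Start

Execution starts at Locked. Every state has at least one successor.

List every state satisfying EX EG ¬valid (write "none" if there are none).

{Locked, Check, Start}

States satisfying EG ¬valid: {Locked, Check}.
States satisfying EX EG ¬valid: {Locked, Check, Start}.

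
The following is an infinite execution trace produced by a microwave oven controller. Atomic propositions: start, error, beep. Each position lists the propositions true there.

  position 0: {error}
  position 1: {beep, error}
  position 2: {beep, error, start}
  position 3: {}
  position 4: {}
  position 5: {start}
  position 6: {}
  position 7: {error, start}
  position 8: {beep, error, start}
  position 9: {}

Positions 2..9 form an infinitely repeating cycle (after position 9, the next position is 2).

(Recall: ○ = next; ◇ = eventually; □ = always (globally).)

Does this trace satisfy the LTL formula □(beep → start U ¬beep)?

beep → start U ¬beep must hold at every position from 0 onward. It fails at position 1, so □(beep → start U ¬beep) is false.
Positions where beep holds: 1, 2, 8.
Check start U ¬beep at each: 1→fails, 2→ok, 8→ok.

Does not hold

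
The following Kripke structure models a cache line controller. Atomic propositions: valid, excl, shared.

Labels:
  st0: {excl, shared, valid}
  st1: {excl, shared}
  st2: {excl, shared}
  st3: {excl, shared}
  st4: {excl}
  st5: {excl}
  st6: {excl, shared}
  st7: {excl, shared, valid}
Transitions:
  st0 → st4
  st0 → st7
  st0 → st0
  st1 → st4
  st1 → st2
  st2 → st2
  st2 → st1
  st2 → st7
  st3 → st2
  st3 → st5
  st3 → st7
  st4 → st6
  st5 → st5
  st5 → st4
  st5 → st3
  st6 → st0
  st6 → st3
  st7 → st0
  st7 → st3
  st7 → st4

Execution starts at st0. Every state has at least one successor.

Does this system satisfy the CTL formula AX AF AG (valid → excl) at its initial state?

Satisfied

States satisfying AF AG (valid → excl): {st0, st1, st2, st3, st4, st5, st6, st7}.
States satisfying AX AF AG (valid → excl): {st0, st1, st2, st3, st4, st5, st6, st7}.
st0 ∈ Sat(AX AF AG (valid → excl)).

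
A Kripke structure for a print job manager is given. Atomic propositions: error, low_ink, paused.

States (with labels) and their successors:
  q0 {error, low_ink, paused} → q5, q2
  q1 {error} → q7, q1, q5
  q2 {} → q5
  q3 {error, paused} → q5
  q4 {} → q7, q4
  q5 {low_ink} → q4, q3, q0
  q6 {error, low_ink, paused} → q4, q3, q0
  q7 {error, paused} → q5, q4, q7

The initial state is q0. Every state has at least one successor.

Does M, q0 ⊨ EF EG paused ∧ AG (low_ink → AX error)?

No

States satisfying EG paused: {q7}.
States satisfying EF EG paused: {q0, q1, q2, q3, q4, q5, q6, q7}.
States satisfying low_ink → AX error: {q1, q2, q3, q4, q7}.
States satisfying AG (low_ink → AX error): ∅.
States satisfying EF EG paused ∧ AG (low_ink → AX error): ∅.
q0 ∉ Sat(EF EG paused ∧ AG (low_ink → AX error)).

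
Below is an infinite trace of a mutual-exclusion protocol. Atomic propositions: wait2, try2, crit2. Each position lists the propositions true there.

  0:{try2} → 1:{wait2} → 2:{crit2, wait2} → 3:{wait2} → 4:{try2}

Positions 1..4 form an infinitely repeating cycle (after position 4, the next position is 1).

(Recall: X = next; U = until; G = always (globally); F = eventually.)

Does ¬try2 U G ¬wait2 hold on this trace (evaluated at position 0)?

Walking from position 0: at position 0, G ¬wait2 has not yet held and ¬try2 fails, so ¬try2 U G ¬wait2 is false.

Does not hold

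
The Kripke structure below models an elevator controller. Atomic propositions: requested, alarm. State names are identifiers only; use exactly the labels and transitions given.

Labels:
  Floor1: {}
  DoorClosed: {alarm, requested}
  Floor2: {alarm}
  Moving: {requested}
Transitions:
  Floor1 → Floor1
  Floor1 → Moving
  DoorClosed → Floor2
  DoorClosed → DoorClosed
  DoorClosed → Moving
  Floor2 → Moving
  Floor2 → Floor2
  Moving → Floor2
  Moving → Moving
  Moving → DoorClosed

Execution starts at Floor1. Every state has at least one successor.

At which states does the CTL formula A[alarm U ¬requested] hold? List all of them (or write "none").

States satisfying alarm: {DoorClosed, Floor2}.
States satisfying ¬requested: {Floor1, Floor2}.
States satisfying A[alarm U ¬requested]: {Floor1, Floor2}.

{Floor1, Floor2}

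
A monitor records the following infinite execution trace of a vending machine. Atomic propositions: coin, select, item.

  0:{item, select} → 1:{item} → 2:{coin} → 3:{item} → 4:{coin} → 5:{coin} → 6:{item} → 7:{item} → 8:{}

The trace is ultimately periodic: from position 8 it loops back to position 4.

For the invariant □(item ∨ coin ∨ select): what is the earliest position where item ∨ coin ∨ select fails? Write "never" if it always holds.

Check item ∨ coin ∨ select at each position in order: 0 ✓, 1 ✓, 2 ✓, 3 ✓, 4 ✓, 5 ✓, 6 ✓, 7 ✓.
At position 8 the labels are {}, so item ∨ coin ∨ select is false there. This is the first violation.

8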